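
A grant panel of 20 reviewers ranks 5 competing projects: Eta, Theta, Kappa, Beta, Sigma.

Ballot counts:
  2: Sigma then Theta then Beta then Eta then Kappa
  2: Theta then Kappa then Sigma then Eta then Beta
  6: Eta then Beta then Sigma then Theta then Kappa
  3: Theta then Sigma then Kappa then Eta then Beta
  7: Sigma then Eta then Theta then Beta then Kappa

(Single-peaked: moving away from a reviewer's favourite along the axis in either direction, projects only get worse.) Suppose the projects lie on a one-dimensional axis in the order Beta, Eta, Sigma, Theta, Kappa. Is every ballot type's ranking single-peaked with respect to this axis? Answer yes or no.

no

Axis positions: Beta=1, Eta=2, Sigma=3, Theta=4, Kappa=5.
Ballot type 1: ranking walks positions 3-4-1-2-5; Beta is ranked above Eta even though Eta lies between Beta and the peak Sigma on the axis — preferences dip and rise again. Not single-peaked.
Ballot type 2 (peak Theta at position 4): ranking walks positions 4-5-3-2-1, expanding outward from the peak — single-peaked.
Ballot type 3 (peak Eta at position 2): ranking walks positions 2-1-3-4-5, expanding outward from the peak — single-peaked.
Ballot type 4 (peak Theta at position 4): ranking walks positions 4-3-5-2-1, expanding outward from the peak — single-peaked.
Ballot type 5 (peak Sigma at position 3): ranking walks positions 3-2-4-1-5, expanding outward from the peak — single-peaked.
Ballot type 1 violates single-peakedness, so the profile is not single-peaked on this axis.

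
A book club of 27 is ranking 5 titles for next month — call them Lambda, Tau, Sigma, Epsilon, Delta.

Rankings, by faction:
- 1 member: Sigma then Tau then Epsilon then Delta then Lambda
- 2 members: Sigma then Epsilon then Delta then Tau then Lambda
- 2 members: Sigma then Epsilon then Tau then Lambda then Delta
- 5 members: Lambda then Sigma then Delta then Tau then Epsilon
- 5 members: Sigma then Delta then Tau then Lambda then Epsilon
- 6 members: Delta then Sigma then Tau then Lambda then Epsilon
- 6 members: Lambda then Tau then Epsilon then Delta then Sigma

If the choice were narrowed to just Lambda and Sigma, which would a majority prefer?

Sigma

Ballots ranking Lambda above Sigma: 5 + 6 = 11.
Ballots ranking Sigma above Lambda: 27 − 11 = 16.
Sigma wins the head-to-head 16–11.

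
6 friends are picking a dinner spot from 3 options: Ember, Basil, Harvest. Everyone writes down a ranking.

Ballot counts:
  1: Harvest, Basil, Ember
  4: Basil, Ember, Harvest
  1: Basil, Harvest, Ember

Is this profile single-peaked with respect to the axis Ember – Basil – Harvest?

yes

Axis positions: Ember=1, Basil=2, Harvest=3.
Cluster 1 (peak Harvest at position 3): ranking walks positions 3-2-1, expanding outward from the peak — single-peaked.
Cluster 2 (peak Basil at position 2): ranking walks positions 2-1-3, expanding outward from the peak — single-peaked.
Cluster 3 (peak Basil at position 2): ranking walks positions 2-3-1, expanding outward from the peak — single-peaked.
Every ranking is single-peaked on this axis.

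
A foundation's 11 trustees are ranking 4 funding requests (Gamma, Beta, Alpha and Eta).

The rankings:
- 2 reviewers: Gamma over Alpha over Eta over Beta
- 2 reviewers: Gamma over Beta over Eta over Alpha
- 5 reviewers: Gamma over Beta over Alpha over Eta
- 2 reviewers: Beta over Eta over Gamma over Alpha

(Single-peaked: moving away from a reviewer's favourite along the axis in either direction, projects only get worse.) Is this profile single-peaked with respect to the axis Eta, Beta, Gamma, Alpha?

no

Axis positions: Eta=1, Beta=2, Gamma=3, Alpha=4.
Type 1: ranking walks positions 3-4-1-2; Eta is ranked above Beta even though Beta lies between Eta and the peak Gamma on the axis — preferences dip and rise again. Not single-peaked.
Type 2 (peak Gamma at position 3): ranking walks positions 3-2-1-4, expanding outward from the peak — single-peaked.
Type 3 (peak Gamma at position 3): ranking walks positions 3-2-4-1, expanding outward from the peak — single-peaked.
Type 4 (peak Beta at position 2): ranking walks positions 2-1-3-4, expanding outward from the peak — single-peaked.
Type 1 violates single-peakedness, so the profile is not single-peaked on this axis.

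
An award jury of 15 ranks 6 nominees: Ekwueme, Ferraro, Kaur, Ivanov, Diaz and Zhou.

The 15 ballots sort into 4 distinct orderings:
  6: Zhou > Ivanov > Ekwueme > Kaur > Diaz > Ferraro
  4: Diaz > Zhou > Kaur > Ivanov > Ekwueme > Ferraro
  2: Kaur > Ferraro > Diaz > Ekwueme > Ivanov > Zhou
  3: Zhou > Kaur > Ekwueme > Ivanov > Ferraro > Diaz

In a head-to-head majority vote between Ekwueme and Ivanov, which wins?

Ballots ranking Ekwueme above Ivanov: 2 + 3 = 5.
Ballots ranking Ivanov above Ekwueme: 15 − 5 = 10.
Ivanov wins the head-to-head 10–5.

Ivanov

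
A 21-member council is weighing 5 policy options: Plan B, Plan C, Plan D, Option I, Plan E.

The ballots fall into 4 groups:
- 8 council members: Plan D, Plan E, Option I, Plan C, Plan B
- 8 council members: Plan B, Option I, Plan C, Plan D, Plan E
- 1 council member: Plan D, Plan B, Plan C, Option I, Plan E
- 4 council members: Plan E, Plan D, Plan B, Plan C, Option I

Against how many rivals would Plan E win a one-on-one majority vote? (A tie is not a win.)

Plan E against each rival (21 council members):
Plan E vs Plan B: Plan E is ranked higher on 8+4 = 12 ballots, Plan B on 9. Plan E wins 12–9.
Plan E vs Plan C: Plan E wins 12–9.
Plan E vs Plan D: Plan E preferred on 4 ballots; Plan D wins 17–4.
Plan E vs Option I: Plan E wins 12–9.
Plan E beats Plan B, Plan C, Option I; loses to Plan D — 3 pairwise wins.

3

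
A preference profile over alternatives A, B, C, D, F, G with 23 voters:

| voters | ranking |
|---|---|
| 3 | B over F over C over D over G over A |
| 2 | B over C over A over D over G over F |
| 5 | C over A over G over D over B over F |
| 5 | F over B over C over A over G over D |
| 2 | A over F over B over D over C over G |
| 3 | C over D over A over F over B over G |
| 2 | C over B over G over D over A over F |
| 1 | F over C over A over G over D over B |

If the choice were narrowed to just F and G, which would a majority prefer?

F

Ballots ranking F above G: 3 + 5 + 2 + 3 + 1 = 14.
Ballots ranking G above F: 23 − 14 = 9.
F wins the head-to-head 14–9.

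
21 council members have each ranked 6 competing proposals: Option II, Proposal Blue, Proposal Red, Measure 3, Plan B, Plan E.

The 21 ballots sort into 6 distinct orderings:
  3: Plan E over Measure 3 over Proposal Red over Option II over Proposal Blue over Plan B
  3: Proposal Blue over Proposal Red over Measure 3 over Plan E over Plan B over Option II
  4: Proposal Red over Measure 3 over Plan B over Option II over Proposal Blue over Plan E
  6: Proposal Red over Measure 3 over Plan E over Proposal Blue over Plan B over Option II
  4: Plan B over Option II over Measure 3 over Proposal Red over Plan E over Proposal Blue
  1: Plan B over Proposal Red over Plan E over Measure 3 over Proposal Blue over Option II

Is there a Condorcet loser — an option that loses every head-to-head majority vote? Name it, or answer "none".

none

Head-to-head results (21 council members):
Option II vs Proposal Blue: 11 to 10, Option II.
Option II vs Proposal Red: Option II preferred on 4 ballots; Proposal Red wins 17–4.
Option II vs Measure 3: Measure 3 wins 17–4.
Option II vs Plan B: Option II is ranked higher on 3 ballots, Plan B on 18. Plan B wins 18–3.
Option II vs Plan E: 4+4 = 8 for Option II, 13 for Plan E — Plan E by 13–8.
Proposal Blue vs Proposal Red: Proposal Red, 18–3.
Proposal Blue vs Measure 3: Measure 3 wins 18–3.
Proposal Blue vs Plan B: Proposal Blue, 12–9.
Proposal Blue–Plan E: Plan E 14–7.
Proposal Red–Measure 3: Proposal Red 14–7.
Proposal Red vs Plan B: 3+3+4+6 = 16 for Proposal Red, 5 for Plan B — Proposal Red by 16–5.
Proposal Red vs Plan E: Proposal Red preferred on 3+4+6+4+1 = 18 ballots; Proposal Red wins 18–3.
Measure 3 vs Plan B: Measure 3, 16–5.
Measure 3 vs Plan E: Measure 3 is ranked higher on 3+4+6+4 = 17 ballots, Plan E on 4. Measure 3 wins 17–4.
Plan B vs Plan E: 4+4+1 = 9 for Plan B, 12 for Plan E — Plan E by 12–9.
No option is winless: Option II beats Proposal Blue; Proposal Blue beats Plan B; Proposal Red beats Option II; Measure 3 beats Option II; Plan B beats Option II; Plan E beats Option II. There is no Condorcet loser.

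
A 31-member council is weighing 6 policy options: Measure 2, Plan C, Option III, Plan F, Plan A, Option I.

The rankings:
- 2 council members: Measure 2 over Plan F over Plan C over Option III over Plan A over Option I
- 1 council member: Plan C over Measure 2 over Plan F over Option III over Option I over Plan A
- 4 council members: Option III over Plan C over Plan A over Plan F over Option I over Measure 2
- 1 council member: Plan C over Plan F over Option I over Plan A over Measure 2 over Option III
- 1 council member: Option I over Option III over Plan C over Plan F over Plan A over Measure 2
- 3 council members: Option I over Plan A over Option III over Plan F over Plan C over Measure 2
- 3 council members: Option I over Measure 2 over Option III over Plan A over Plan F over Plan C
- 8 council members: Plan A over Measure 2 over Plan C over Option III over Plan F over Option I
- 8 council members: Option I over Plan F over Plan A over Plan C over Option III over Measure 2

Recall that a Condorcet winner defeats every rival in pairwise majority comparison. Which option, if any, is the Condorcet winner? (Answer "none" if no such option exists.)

Pairwise majorities:
Measure 2 vs Plan C: 2+3+8 = 13 for Measure 2, 18 for Plan C — Plan C by 18–13.
Measure 2 vs Option III: 15 to 16, Option III.
Measure 2 vs Plan F: Plan F, 17–14.
Measure 2–Plan A: Plan A 25–6.
Measure 2 vs Option I: Measure 2 preferred on 2+1+8 = 11 ballots; Option I wins 20–11.
Plan C–Option III: Plan C 20–11.
Plan C vs Plan F: Plan C preferred on 1+4+1+1+8 = 15 ballots; Plan F wins 16–15.
Plan C vs Plan A: Plan A, 22–9.
Plan C vs Option I: Plan C preferred on 2+1+4+1+8 = 16 ballots; Plan C wins 16–15.
Option III vs Plan F: Option III preferred on 4+1+3+3+8 = 19 ballots; Option III wins 19–12.
Option III–Plan A: Plan A 20–11.
Option III–Option I: Option I 16–15.
Plan F vs Plan A: 2+1+1+1+8 = 13 for Plan F, 18 for Plan A — Plan A by 18–13.
Plan F vs Option I: Plan F preferred on 2+1+4+1+8 = 16 ballots; Plan F wins 16–15.
Plan A vs Option I: Option I, 17–14.
Each option drops at least one matchup (Measure 2 loses to Plan C; Plan C loses to Plan F; Option III loses to Plan C; Plan F loses to Option III; Plan A loses to Option I; Option I loses to Plan C); the cycle Plan C → Option III → Plan F → Plan C rules out a Condorcet winner.

none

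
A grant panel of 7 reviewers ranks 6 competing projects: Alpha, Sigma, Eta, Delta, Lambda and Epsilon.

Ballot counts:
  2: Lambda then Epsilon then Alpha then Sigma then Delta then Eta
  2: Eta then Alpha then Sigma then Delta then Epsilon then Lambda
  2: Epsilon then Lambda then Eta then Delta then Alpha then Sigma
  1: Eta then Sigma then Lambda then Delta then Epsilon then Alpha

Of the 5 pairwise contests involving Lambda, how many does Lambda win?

Lambda against each rival (7 reviewers):
Lambda vs Alpha: Lambda is ranked higher on 2+2+1 = 5 ballots, Alpha on 2. Lambda wins 5–2.
Lambda vs Sigma: 2+2 = 4 for Lambda, 3 for Sigma — Lambda by 4–3.
Lambda vs Eta: 2+2 = 4 for Lambda, 3 for Eta — Lambda by 4–3.
Lambda vs Delta: Lambda preferred on 2+2+1 = 5 ballots; Lambda wins 5–2.
Lambda vs Epsilon: Epsilon, 4–3.
Lambda beats Alpha, Sigma, Eta, Delta; loses to Epsilon — 4 pairwise wins.

4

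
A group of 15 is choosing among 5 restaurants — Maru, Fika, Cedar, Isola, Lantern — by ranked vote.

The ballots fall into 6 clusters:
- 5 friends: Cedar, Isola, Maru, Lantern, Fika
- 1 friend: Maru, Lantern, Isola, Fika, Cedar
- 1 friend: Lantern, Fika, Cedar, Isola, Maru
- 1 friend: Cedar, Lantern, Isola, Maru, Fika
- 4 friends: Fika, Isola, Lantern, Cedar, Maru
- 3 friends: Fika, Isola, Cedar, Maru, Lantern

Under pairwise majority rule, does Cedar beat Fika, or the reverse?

Fika

Ballots ranking Cedar above Fika: 5 + 1 = 6.
Ballots ranking Fika above Cedar: 15 − 6 = 9.
Fika wins the head-to-head 9–6.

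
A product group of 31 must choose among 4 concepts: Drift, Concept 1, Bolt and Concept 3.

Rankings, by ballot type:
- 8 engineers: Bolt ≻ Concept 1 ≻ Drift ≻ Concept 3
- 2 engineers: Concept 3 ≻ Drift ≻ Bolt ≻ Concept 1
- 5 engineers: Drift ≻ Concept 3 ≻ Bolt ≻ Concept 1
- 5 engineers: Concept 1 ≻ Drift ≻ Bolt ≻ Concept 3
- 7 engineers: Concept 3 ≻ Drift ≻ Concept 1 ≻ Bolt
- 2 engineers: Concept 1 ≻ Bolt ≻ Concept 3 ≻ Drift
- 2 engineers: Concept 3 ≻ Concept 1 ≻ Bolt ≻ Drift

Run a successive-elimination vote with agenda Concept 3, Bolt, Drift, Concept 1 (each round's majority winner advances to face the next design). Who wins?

Round 1: Concept 3 vs Bolt — 16–15, Concept 3 advances.
Round 2: Concept 3 vs Drift — 13–18, Drift advances.
Round 3: Drift vs Concept 1 — 14–17, Concept 1 advances.
Concept 1 survives the agenda.

Concept 1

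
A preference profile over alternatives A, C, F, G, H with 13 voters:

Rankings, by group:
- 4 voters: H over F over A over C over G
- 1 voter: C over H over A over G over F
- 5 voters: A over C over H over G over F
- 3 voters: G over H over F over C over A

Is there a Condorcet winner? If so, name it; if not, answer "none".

Head-to-head results (13 voters):
A vs C: A, 9–4.
A vs F: F, 7–6.
A vs G: A, 10–3.
A vs H: H, 8–5.
C vs F: F, 7–6.
C–G: C 10–3.
C vs H: H, 7–6.
F vs G: G wins 9–4.
F vs H: H wins 13–0.
G–H: H 10–3.
Only H has no losses; H is the Condorcet winner.

H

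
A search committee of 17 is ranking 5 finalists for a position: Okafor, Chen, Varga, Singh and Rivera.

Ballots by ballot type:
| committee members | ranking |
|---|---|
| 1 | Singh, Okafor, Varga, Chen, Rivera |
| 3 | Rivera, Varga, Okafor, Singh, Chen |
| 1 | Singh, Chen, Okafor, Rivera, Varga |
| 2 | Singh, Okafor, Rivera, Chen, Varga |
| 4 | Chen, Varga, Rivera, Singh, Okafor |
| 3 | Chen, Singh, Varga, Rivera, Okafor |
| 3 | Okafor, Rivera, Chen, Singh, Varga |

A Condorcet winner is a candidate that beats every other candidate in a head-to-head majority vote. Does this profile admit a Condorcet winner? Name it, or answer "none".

Head-to-head results (17 committee members):
Okafor vs Chen: Okafor preferred on 1+3+2+3 = 9 ballots; Okafor wins 9–8.
Okafor vs Varga: 1+1+2+3 = 7 for Okafor, 10 for Varga — Varga by 10–7.
Okafor vs Singh: Okafor is ranked higher on 3+3 = 6 ballots, Singh on 11. Singh wins 11–6.
Okafor vs Rivera: Okafor preferred on 1+1+2+3 = 7 ballots; Rivera wins 10–7.
Chen vs Varga: Chen preferred on 1+2+4+3+3 = 13 ballots; Chen wins 13–4.
Chen vs Singh: Chen is ranked higher on 4+3+3 = 10 ballots, Singh on 7. Chen wins 10–7.
Chen vs Rivera: Chen is ranked higher on 1+1+4+3 = 9 ballots, Rivera on 8. Chen wins 9–8.
Varga vs Singh: Varga preferred on 3+4 = 7 ballots; Singh wins 10–7.
Varga vs Rivera: 8 to 9, Rivera.
Singh vs Rivera: 1+1+2+3 = 7 for Singh, 10 for Rivera — Rivera by 10–7.
No candidate is unbeaten: Okafor loses to Varga; Chen loses to Okafor; Varga loses to Chen; Singh loses to Chen; Rivera loses to Chen. In particular Okafor > Chen > Varga > Okafor is a majority cycle — no Condorcet winner exists.

none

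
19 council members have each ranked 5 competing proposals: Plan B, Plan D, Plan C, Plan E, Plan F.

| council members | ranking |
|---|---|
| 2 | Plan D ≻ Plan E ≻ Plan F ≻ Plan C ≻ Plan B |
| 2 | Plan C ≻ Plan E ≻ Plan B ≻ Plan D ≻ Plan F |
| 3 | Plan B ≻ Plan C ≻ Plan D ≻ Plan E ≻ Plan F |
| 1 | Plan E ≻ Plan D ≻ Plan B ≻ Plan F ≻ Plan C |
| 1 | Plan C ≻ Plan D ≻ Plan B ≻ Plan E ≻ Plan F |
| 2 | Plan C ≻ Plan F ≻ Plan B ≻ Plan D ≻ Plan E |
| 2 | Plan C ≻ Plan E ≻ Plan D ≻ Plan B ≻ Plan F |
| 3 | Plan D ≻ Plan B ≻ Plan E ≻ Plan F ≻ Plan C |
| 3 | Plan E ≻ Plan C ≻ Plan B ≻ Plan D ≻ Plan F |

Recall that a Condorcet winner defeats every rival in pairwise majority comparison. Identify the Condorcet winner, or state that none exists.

Plan C

Check each pair by majority over 19 ballots:
Plan B vs Plan D: Plan B, 10–9.
Plan B vs Plan C: Plan C, 12–7.
Plan B vs Plan E: Plan E wins 10–9.
Plan B vs Plan F: Plan B preferred on 15 ballots; Plan B wins 15–4.
Plan D vs Plan C: Plan C wins 13–6.
Plan D vs Plan E: Plan D wins 11–8.
Plan D–Plan F: Plan D 17–2.
Plan C vs Plan E: 2+3+1+2+2 = 10 for Plan C, 9 for Plan E — Plan C by 10–9.
Plan C vs Plan F: Plan C, 13–6.
Plan E vs Plan F: 17 to 2, Plan E.
Plan C wins every pairwise contest, so Plan C is the Condorcet winner.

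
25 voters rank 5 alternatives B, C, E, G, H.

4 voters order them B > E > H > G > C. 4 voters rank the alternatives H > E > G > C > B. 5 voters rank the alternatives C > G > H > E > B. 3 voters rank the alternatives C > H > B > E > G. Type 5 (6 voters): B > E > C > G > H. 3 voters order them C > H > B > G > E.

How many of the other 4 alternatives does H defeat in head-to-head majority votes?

H against each rival (25 voters):
H vs B: H is ranked higher on 4+5+3+3 = 15 ballots, B on 10. H wins 15–10.
H vs C: H is ranked higher on 4+4 = 8 ballots, C on 17. C wins 17–8.
H–E: H 15–10.
H–G: H 14–11.
H beats B, E, G; loses to C — 3 pairwise wins.

3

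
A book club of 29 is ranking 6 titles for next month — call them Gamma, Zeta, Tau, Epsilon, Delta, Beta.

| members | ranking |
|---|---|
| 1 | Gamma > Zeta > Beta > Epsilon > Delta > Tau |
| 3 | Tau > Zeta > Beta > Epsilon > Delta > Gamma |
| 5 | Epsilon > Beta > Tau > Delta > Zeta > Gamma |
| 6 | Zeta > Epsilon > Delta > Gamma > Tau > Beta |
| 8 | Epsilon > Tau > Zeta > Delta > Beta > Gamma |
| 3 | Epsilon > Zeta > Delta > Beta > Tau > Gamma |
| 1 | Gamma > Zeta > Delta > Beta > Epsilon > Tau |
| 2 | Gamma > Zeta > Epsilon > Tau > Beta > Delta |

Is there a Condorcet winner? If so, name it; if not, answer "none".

Epsilon

Check each pair by majority over 29 ballots:
Gamma vs Zeta: Zeta, 25–4.
Gamma–Tau: Tau 19–10.
Gamma–Epsilon: Epsilon 25–4.
Gamma–Delta: Delta 25–4.
Gamma vs Beta: Beta, 19–10.
Zeta vs Tau: Tau, 16–13.
Zeta vs Epsilon: Epsilon, 16–13.
Zeta vs Delta: Zeta, 24–5.
Zeta vs Beta: Zeta wins 24–5.
Tau vs Epsilon: Epsilon, 26–3.
Tau–Delta: Tau 18–11.
Tau vs Beta: Tau wins 19–10.
Epsilon vs Delta: Epsilon, 28–1.
Epsilon–Beta: Epsilon 24–5.
Delta–Beta: Delta 18–11.
Only Epsilon has no losses; Epsilon is the Condorcet winner.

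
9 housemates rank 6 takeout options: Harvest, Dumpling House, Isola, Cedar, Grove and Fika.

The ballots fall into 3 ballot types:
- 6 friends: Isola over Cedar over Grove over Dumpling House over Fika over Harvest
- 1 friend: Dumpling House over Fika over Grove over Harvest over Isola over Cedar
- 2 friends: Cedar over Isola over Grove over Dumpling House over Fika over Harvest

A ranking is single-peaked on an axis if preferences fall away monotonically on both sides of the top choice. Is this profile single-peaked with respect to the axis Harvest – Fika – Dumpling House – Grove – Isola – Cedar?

Axis positions: Harvest=1, Fika=2, Dumpling House=3, Grove=4, Isola=5, Cedar=6.
Ballot type 1 (peak Isola at position 5): ranking walks positions 5-6-4-3-2-1, expanding outward from the peak — single-peaked.
Ballot type 2 (peak Dumpling House at position 3): ranking walks positions 3-2-4-1-5-6, expanding outward from the peak — single-peaked.
Ballot type 3 (peak Cedar at position 6): ranking walks positions 6-5-4-3-2-1, expanding outward from the peak — single-peaked.
Every ranking is single-peaked on this axis.

yes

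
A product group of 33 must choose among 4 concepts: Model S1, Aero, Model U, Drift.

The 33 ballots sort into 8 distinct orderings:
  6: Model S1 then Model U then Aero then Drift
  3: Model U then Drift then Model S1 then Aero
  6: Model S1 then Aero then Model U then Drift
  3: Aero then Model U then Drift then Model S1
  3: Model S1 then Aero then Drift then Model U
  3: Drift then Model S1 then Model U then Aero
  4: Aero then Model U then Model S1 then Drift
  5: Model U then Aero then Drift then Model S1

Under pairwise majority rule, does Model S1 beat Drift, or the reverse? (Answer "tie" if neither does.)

Ballots ranking Model S1 above Drift: 6 + 6 + 3 + 4 = 19.
Ballots ranking Drift above Model S1: 33 − 19 = 14.
Model S1 wins the head-to-head 19–14.

Model S1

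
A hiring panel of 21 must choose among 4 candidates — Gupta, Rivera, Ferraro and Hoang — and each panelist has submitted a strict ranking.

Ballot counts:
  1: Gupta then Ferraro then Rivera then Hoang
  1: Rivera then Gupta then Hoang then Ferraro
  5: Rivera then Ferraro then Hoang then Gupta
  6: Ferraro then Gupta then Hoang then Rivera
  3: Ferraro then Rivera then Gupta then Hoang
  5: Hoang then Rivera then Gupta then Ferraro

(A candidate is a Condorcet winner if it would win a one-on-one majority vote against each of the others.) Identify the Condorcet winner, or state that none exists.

Pairwise majorities:
Gupta vs Rivera: Gupta is ranked higher on 1+6 = 7 ballots, Rivera on 14. Rivera wins 14–7.
Gupta vs Ferraro: Ferraro wins 14–7.
Gupta vs Hoang: 1+1+6+3 = 11 for Gupta, 10 for Hoang — Gupta by 11–10.
Rivera vs Ferraro: Rivera is ranked higher on 1+5+5 = 11 ballots, Ferraro on 10. Rivera wins 11–10.
Rivera–Hoang: Hoang 11–10.
Ferraro vs Hoang: Ferraro, 15–6.
No candidate is unbeaten: Gupta loses to Rivera; Rivera loses to Hoang; Ferraro loses to Rivera; Hoang loses to Gupta. In particular Gupta → Hoang → Rivera → Gupta is a majority cycle — no Condorcet winner exists.

none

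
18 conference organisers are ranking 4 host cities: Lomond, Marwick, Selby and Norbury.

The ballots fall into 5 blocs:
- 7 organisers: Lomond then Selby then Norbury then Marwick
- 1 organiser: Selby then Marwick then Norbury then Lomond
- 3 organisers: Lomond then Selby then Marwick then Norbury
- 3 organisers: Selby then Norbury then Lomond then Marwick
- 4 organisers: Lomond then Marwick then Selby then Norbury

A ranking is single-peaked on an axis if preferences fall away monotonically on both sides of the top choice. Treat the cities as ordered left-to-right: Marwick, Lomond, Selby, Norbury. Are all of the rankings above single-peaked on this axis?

Axis positions: Marwick=1, Lomond=2, Selby=3, Norbury=4.
Bloc 1 (peak Lomond at position 2): ranking walks positions 2-3-4-1, expanding outward from the peak — single-peaked.
Bloc 2: ranking walks positions 3-1-4-2; Marwick is ranked above Lomond even though Lomond lies between Marwick and the peak Selby on the axis — preferences dip and rise again. Not single-peaked.
Bloc 3 (peak Lomond at position 2): ranking walks positions 2-3-1-4, expanding outward from the peak — single-peaked.
Bloc 4 (peak Selby at position 3): ranking walks positions 3-4-2-1, expanding outward from the peak — single-peaked.
Bloc 5 (peak Lomond at position 2): ranking walks positions 2-1-3-4, expanding outward from the peak — single-peaked.
Bloc 2 violates single-peakedness, so the profile is not single-peaked on this axis.

no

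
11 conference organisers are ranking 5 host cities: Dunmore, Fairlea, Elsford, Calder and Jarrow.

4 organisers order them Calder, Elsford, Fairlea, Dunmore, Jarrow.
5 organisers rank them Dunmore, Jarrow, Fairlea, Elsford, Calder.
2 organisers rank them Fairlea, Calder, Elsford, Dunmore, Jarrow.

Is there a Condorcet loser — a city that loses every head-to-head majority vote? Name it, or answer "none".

Jarrow

Pairwise majorities:
Dunmore–Fairlea: Fairlea 6–5.
Dunmore–Elsford: Elsford 6–5.
Dunmore vs Calder: 5 for Dunmore, 6 for Calder — Calder by 6–5.
Dunmore–Jarrow: Dunmore 11–0.
Fairlea vs Elsford: Fairlea is ranked higher on 5+2 = 7 ballots, Elsford on 4. Fairlea wins 7–4.
Fairlea–Calder: Fairlea 7–4.
Fairlea vs Jarrow: Fairlea preferred on 4+2 = 6 ballots; Fairlea wins 6–5.
Elsford vs Calder: 5 for Elsford, 6 for Calder — Calder by 6–5.
Elsford vs Jarrow: 4+2 = 6 for Elsford, 5 for Jarrow — Elsford by 6–5.
Calder vs Jarrow: Calder is ranked higher on 4+2 = 6 ballots, Jarrow on 5. Calder wins 6–5.
Jarrow is beaten in every head-to-head and is the Condorcet loser.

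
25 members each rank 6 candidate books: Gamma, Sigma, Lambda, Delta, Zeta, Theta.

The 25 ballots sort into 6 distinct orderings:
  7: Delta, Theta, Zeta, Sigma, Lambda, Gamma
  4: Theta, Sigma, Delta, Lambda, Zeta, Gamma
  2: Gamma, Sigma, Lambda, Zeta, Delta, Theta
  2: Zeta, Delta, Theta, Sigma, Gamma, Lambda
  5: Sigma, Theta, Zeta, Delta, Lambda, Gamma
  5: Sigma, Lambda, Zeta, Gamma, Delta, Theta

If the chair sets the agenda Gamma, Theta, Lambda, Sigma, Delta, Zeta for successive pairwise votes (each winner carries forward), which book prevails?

Zeta

Round 1: Gamma vs Theta — 7–18, Theta advances.
Round 2: Theta vs Lambda — 18–7, Theta advances.
Round 3: Theta vs Sigma — 13–12, Theta advances.
Round 4: Theta vs Delta — 9–16, Delta advances.
Round 5: Delta vs Zeta — 11–14, Zeta advances.
Zeta survives the agenda.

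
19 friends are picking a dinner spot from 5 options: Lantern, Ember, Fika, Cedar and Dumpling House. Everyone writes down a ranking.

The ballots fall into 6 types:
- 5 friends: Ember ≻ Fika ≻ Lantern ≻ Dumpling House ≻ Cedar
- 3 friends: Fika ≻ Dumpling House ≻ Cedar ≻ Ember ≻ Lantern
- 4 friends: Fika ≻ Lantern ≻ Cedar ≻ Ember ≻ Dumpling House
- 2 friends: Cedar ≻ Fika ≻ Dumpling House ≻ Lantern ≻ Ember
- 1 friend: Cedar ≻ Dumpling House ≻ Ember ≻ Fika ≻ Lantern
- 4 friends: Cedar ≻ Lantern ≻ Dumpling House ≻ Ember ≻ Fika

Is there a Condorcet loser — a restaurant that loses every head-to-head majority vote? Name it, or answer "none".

Head-to-head results (19 friends):
Lantern vs Ember: Lantern is ranked higher on 4+2+4 = 10 ballots, Ember on 9. Lantern wins 10–9.
Lantern vs Fika: 4 for Lantern, 15 for Fika — Fika by 15–4.
Lantern vs Cedar: Cedar, 10–9.
Lantern vs Dumpling House: Lantern, 13–6.
Ember–Fika: Ember 10–9.
Ember vs Cedar: Cedar wins 14–5.
Ember vs Dumpling House: Ember preferred on 5+4 = 9 ballots; Dumpling House wins 10–9.
Fika vs Cedar: Fika, 12–7.
Fika vs Dumpling House: 5+3+4+2 = 14 for Fika, 5 for Dumpling House — Fika by 14–5.
Cedar–Dumpling House: Cedar 11–8.
No restaurant is winless: Lantern beats Ember; Ember beats Fika; Fika beats Lantern; Cedar beats Lantern; Dumpling House beats Ember. There is no Condorcet loser.

none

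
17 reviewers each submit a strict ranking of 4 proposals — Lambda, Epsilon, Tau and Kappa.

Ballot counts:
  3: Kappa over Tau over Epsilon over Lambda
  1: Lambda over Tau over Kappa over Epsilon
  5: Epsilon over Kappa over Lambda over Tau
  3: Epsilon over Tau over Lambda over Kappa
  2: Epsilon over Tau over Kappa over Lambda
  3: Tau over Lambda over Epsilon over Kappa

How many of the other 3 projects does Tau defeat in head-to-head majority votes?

2

Tau against each rival (17 reviewers):
Tau–Lambda: Tau 11–6.
Tau vs Epsilon: Tau is ranked higher on 3+1+3 = 7 ballots, Epsilon on 10. Epsilon wins 10–7.
Tau vs Kappa: Tau wins 9–8.
Tau beats Lambda, Kappa; loses to Epsilon — 2 pairwise wins.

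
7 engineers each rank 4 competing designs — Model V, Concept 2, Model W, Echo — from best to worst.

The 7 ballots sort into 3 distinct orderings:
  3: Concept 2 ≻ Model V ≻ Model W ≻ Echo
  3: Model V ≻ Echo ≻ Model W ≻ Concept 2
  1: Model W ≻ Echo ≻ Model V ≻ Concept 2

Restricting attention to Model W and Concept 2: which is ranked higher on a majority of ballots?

Ballots ranking Model W above Concept 2: 3 + 1 = 4.
Ballots ranking Concept 2 above Model W: 7 − 4 = 3.
Model W wins the head-to-head 4–3.

Model W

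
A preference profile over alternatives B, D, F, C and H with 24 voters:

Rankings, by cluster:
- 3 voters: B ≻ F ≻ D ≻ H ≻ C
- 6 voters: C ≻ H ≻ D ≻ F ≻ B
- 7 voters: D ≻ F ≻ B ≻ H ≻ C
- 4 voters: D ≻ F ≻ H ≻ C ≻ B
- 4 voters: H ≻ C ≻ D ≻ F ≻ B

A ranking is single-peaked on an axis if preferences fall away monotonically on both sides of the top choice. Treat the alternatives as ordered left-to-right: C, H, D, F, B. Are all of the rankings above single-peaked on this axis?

Axis positions: C=1, H=2, D=3, F=4, B=5.
Cluster 1 (peak B at position 5): ranking walks positions 5-4-3-2-1, expanding outward from the peak — single-peaked.
Cluster 2 (peak C at position 1): ranking walks positions 1-2-3-4-5, expanding outward from the peak — single-peaked.
Cluster 3 (peak D at position 3): ranking walks positions 3-4-5-2-1, expanding outward from the peak — single-peaked.
Cluster 4 (peak D at position 3): ranking walks positions 3-4-2-1-5, expanding outward from the peak — single-peaked.
Cluster 5 (peak H at position 2): ranking walks positions 2-1-3-4-5, expanding outward from the peak — single-peaked.
Every ranking is single-peaked on this axis.

yes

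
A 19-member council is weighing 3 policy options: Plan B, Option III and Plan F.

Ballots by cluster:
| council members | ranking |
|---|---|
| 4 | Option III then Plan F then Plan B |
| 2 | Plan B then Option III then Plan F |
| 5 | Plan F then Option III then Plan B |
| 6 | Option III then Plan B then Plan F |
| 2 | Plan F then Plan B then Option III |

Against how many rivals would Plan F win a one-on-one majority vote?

1

Plan F against each rival (19 council members):
Plan F vs Plan B: Plan F wins 11–8.
Plan F vs Option III: 5+2 = 7 for Plan F, 12 for Option III — Option III by 12–7.
Plan F beats Plan B; loses to Option III — 1 pairwise win.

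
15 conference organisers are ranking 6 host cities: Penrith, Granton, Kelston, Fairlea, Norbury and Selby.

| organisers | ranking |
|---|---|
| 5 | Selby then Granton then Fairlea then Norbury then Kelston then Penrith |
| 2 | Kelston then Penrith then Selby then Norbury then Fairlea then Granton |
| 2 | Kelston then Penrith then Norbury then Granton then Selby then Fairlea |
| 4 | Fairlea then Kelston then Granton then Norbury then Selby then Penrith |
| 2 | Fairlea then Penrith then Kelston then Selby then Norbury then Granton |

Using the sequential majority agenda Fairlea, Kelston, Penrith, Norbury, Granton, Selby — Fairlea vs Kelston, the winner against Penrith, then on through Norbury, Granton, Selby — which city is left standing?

Round 1: Fairlea vs Kelston — 11–4, Fairlea advances.
Round 2: Fairlea vs Penrith — 11–4, Fairlea advances.
Round 3: Fairlea vs Norbury — 11–4, Fairlea advances.
Round 4: Fairlea vs Granton — 8–7, Fairlea advances.
Round 5: Fairlea vs Selby — 6–9, Selby advances.
The agenda winner is Selby.

Selby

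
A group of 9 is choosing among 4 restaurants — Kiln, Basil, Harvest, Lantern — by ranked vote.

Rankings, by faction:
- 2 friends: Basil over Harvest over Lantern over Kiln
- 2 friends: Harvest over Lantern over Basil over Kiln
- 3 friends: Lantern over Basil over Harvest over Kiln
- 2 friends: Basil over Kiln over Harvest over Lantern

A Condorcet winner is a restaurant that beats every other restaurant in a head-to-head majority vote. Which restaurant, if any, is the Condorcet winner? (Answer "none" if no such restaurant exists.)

none

Check each pair by majority over 9 ballots:
Kiln vs Basil: Kiln preferred on 0 ballots; Basil wins 9–0.
Kiln vs Harvest: Kiln preferred on 2 ballots; Harvest wins 7–2.
Kiln vs Lantern: 2 for Kiln, 7 for Lantern — Lantern by 7–2.
Basil vs Harvest: 2+3+2 = 7 for Basil, 2 for Harvest — Basil by 7–2.
Basil vs Lantern: Basil is ranked higher on 2+2 = 4 ballots, Lantern on 5. Lantern wins 5–4.
Harvest vs Lantern: 6 to 3, Harvest.
Every restaurant loses at least once (Kiln loses to Basil; Basil loses to Lantern; Harvest loses to Basil; Lantern loses to Harvest). The majority relation contains the cycle Basil beats Harvest beats Lantern beats Basil, so there is no Condorcet winner.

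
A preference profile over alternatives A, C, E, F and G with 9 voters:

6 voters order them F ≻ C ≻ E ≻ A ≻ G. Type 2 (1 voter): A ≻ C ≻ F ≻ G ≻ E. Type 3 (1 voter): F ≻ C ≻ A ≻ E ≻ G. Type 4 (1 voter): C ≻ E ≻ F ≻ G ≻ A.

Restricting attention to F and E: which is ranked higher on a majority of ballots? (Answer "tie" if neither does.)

F

Ballots ranking F above E: 6 + 1 + 1 = 8.
Ballots ranking E above F: 9 − 8 = 1.
F wins the head-to-head 8–1.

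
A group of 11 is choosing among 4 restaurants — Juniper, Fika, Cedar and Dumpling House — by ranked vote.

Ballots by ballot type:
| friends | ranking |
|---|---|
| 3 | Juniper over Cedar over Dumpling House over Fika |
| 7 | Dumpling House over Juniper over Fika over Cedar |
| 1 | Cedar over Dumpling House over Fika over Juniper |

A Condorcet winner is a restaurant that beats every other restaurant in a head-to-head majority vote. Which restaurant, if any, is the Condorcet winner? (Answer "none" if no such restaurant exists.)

Dumpling House

Check each pair by majority over 11 ballots:
Juniper vs Fika: 10 to 1, Juniper.
Juniper vs Cedar: Juniper preferred on 3+7 = 10 ballots; Juniper wins 10–1.
Juniper vs Dumpling House: 3 to 8, Dumpling House.
Fika vs Cedar: 7 to 4, Fika.
Fika vs Dumpling House: 0 for Fika, 11 for Dumpling House — Dumpling House by 11–0.
Cedar vs Dumpling House: 4 to 7, Dumpling House.
Dumpling House beats each of Juniper, Fika, Cedar — Dumpling House is the Condorcet winner.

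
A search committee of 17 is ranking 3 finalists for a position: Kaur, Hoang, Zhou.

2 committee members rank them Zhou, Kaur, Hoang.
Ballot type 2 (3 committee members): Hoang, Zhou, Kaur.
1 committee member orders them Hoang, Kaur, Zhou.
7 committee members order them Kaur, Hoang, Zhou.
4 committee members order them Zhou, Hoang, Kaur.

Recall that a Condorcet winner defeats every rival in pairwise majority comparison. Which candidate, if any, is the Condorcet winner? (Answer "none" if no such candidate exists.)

Pairwise majorities:
Kaur vs Hoang: Kaur, 9–8.
Kaur vs Zhou: Kaur is ranked higher on 1+7 = 8 ballots, Zhou on 9. Zhou wins 9–8.
Hoang vs Zhou: Hoang, 11–6.
No candidate is unbeaten: Kaur loses to Zhou; Hoang loses to Kaur; Zhou loses to Hoang. In particular Kaur beats Hoang beats Zhou beats Kaur is a majority cycle — no Condorcet winner exists.

none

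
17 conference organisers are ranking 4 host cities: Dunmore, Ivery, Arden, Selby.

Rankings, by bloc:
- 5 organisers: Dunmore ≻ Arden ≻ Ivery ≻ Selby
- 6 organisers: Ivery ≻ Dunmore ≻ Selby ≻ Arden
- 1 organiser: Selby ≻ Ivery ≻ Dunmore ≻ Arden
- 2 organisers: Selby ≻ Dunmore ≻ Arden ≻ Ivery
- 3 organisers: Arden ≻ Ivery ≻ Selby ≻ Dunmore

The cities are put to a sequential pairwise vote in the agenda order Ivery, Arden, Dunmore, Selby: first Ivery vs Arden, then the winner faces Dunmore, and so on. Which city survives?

Round 1: Ivery vs Arden — 7–10, Arden advances.
Round 2: Arden vs Dunmore — 3–14, Dunmore advances.
Round 3: Dunmore vs Selby — 11–6, Dunmore advances.
Dunmore survives the agenda.

Dunmore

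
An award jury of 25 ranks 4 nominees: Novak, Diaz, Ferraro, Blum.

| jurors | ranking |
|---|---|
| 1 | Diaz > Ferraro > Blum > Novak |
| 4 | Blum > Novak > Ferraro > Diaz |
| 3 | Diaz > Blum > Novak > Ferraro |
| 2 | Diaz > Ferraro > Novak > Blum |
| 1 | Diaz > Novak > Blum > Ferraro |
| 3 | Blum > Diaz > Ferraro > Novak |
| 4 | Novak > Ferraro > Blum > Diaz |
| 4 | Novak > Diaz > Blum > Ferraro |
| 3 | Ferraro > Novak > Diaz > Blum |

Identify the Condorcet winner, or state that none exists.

Novak

Check each pair by majority over 25 ballots:
Novak vs Diaz: Novak, 15–10.
Novak vs Ferraro: Novak wins 16–9.
Novak–Blum: Novak 14–11.
Diaz vs Ferraro: Diaz, 14–11.
Diaz–Blum: Diaz 14–11.
Ferraro–Blum: Blum 15–10.
Novak wins every pairwise contest, so Novak is the Condorcet winner.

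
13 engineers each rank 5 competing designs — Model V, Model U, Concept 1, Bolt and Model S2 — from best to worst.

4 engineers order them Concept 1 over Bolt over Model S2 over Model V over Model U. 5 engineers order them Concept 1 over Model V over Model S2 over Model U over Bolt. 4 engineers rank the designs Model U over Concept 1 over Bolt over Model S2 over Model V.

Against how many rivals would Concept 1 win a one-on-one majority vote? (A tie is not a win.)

4

Concept 1 against each rival (13 engineers):
Concept 1 vs Model V: Concept 1 preferred on 4+5+4 = 13 ballots; Concept 1 wins 13–0.
Concept 1 vs Model U: 9 to 4, Concept 1.
Concept 1 vs Bolt: Concept 1 preferred on 4+5+4 = 13 ballots; Concept 1 wins 13–0.
Concept 1–Model S2: Concept 1 13–0.
Concept 1 beats Model V, Model U, Bolt, Model S2 — 4 pairwise wins.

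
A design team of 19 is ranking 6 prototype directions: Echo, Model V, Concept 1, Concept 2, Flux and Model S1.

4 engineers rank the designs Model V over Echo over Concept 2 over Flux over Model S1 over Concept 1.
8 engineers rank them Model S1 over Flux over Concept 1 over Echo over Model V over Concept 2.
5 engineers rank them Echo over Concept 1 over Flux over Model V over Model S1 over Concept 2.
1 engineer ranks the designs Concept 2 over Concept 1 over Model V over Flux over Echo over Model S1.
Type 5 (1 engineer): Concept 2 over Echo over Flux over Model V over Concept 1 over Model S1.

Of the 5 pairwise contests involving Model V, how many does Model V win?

2

Model V against each rival (19 engineers):
Model V vs Echo: Model V preferred on 4+1 = 5 ballots; Echo wins 14–5.
Model V vs Concept 1: Concept 1 wins 14–5.
Model V vs Concept 2: Model V, 17–2.
Model V vs Flux: 5 to 14, Flux.
Model V–Model S1: Model V 11–8.
Model V beats Concept 2, Model S1; loses to Echo, Concept 1, Flux — 2 pairwise wins.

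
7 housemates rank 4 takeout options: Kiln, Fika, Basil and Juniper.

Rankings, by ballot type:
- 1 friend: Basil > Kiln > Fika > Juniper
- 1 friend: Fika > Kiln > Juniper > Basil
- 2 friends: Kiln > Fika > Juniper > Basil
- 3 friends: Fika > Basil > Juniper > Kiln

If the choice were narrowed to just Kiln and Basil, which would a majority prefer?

Basil

Ballots ranking Kiln above Basil: 1 + 2 = 3.
Ballots ranking Basil above Kiln: 7 − 3 = 4.
Basil wins the head-to-head 4–3.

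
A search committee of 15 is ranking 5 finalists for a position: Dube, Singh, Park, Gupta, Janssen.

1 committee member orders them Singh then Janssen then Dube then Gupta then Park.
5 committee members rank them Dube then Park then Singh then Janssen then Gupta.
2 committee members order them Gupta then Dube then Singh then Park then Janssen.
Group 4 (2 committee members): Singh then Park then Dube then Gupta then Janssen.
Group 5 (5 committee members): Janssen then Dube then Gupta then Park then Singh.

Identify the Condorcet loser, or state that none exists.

Pairwise majorities:
Dube vs Singh: Dube is ranked higher on 5+2+5 = 12 ballots, Singh on 3. Dube wins 12–3.
Dube vs Park: Dube preferred on 1+5+2+5 = 13 ballots; Dube wins 13–2.
Dube vs Gupta: Dube wins 13–2.
Dube vs Janssen: Dube, 9–6.
Singh vs Park: 5 to 10, Park.
Singh vs Gupta: 1+5+2 = 8 for Singh, 7 for Gupta — Singh by 8–7.
Singh vs Janssen: 10 to 5, Singh.
Park vs Gupta: Gupta wins 8–7.
Park–Janssen: Park 9–6.
Gupta–Janssen: Janssen 11–4.
Each candidate has at least one pairwise win (Dube beats Singh; Singh beats Gupta; Park beats Singh; Gupta beats Park; Janssen beats Gupta) — no Condorcet loser.

none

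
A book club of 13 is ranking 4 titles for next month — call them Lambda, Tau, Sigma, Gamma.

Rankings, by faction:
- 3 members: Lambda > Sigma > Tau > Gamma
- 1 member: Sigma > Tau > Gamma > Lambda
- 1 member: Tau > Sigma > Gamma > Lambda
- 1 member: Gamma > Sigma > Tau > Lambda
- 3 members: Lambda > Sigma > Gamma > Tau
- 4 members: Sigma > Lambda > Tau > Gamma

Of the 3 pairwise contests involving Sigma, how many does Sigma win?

Sigma against each rival (13 members):
Sigma vs Lambda: Sigma is ranked higher on 1+1+1+4 = 7 ballots, Lambda on 6. Sigma wins 7–6.
Sigma vs Tau: Sigma wins 12–1.
Sigma vs Gamma: Sigma preferred on 3+1+1+3+4 = 12 ballots; Sigma wins 12–1.
Sigma beats Lambda, Tau, Gamma — 3 pairwise wins.

3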